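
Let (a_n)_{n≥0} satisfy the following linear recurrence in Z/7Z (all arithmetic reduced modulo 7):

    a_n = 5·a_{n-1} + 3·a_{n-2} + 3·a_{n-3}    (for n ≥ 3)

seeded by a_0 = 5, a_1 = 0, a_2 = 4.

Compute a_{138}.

6

a_3 = 5·4 + 3·0 + 3·5 = 0
a_4 = 5·0 + 3·4 + 3·0 = 5
a_5 = 5·5 + 3·0 + 3·4 = 2
a_6 = 5·2 + 3·5 + 3·0 = 4
a_7 = 5·4 + 3·2 + 3·5 = 6
a_8 = 5·6 + 3·4 + 3·2 = 6
a_9 = 5·6 + 3·6 + 3·4 = 4
a_10 = 5·4 + 3·6 + 3·6 = 0
a_11 = 5·0 + 3·4 + 3·6 = 2
a_12 = 5·2 + 3·0 + 3·4 = 1
a_13 = 5·1 + 3·2 + 3·0 = 4
a_14 = 5·4 + 3·1 + 3·2 = 1
a_15 = 5·1 + 3·4 + 3·1 = 6
a_16 = 5·6 + 3·1 + 3·4 = 3
a_17 = 5·3 + 3·6 + 3·1 = 1
a_18 = 5·1 + 3·3 + 3·6 = 4
a_19 = 5·4 + 3·1 + 3·3 = 4
a_20 = 5·4 + 3·4 + 3·1 = 0
a_21 = 5·0 + 3·4 + 3·4 = 3
a_22 = 5·3 + 3·0 + 3·4 = 6
a_23 = 5·6 + 3·3 + 3·0 = 4
a_24 = 5·4 + 3·6 + 3·3 = 5
a_25 = 5·5 + 3·4 + 3·6 = 6
a_26 = 5·6 + 3·5 + 3·4 = 1
a_27 = 5·1 + 3·6 + 3·5 = 3
a_28 = 5·3 + 3·1 + 3·6 = 1
a_29 = 5·1 + 3·3 + 3·1 = 3
a_30 = 5·3 + 3·1 + 3·3 = 6
a_31 = 5·6 + 3·3 + 3·1 = 0
a_32 = 5·0 + 3·6 + 3·3 = 6
a_33 = 5·6 + 3·0 + 3·6 = 6
a_34 = 5·6 + 3·6 + 3·0 = 6
a_35 = 5·6 + 3·6 + 3·6 = 3
a_36 = 5·3 + 3·6 + 3·6 = 2
a_37 = 5·2 + 3·3 + 3·6 = 2
a_38 = 5·2 + 3·2 + 3·3 = 4
a_39 = 5·4 + 3·2 + 3·2 = 4
a_40 = 5·4 + 3·4 + 3·2 = 3
a_41 = 5·3 + 3·4 + 3·4 = 4
a_42 = 5·4 + 3·3 + 3·4 = 6
a_43 = 5·6 + 3·4 + 3·3 = 2
a_44 = 5·2 + 3·6 + 3·4 = 5
a_45 = 5·5 + 3·2 + 3·6 = 0
a_46 = 5·0 + 3·5 + 3·2 = 0
a_47 = 5·0 + 3·0 + 3·5 = 1
a_48 = 5·1 + 3·0 + 3·0 = 5
a_49 = 5·5 + 3·1 + 3·0 = 0
a_50 = 5·0 + 3·5 + 3·1 = 4
(a_48, a_49, a_50) = (5, 0, 4) = (a_0, a_1, a_2), so the sequence has period 48.
138 ≡ 42 (mod 48), hence a_138 = a_42 = 6.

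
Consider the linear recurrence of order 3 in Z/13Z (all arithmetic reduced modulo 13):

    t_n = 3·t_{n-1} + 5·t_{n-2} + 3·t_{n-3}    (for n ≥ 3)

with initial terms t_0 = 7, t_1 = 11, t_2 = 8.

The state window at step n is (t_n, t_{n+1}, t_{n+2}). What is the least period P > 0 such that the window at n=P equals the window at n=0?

168

n=0: window = (7, 11, 8)
n=1: window = (11, 8, 9)
n=2: window = (8, 9, 9)
n=3: window = (9, 9, 5)
n=4: window = (9, 5, 9)
n=5: window = (5, 9, 1)
n=6: window = (9, 1, 11)
n=7: window = (1, 11, 0)
n=8: window = (11, 0, 6)
n=9: window = (0, 6, 12)
n=10: window = (6, 12, 1)
n=11: window = (12, 1, 3)
n=12: window = (1, 3, 11)
n=13: window = (3, 11, 12)
n=14: window = (11, 12, 9)
n=15: window = (12, 9, 3)
n=16: window = (9, 3, 12)
n=17: window = (3, 12, 0)
n=18: window = (12, 0, 4)
n=19: window = (0, 4, 9)
n=20: window = (4, 9, 8)
n=21: window = (9, 8, 3)
n=22: window = (8, 3, 11)
n=23: window = (3, 11, 7)
n=24: window = (11, 7, 7)
n=25: window = (7, 7, 11)
n=26: window = (7, 11, 11)
n=27: window = (11, 11, 5)
n=28: window = (11, 5, 12)
n=29: window = (5, 12, 3)
n=30: window = (12, 3, 6)
n=31: window = (3, 6, 4)
n=32: window = (6, 4, 12)
n=33: window = (4, 12, 9)
n=34: window = (12, 9, 8)
n=35: window = (9, 8, 1)
n=36: window = (8, 1, 5)
n=37: window = (1, 5, 5)
n=38: window = (5, 5, 4)
n=39: window = (5, 4, 0)
n=40: window = (4, 0, 9)
…
n=166: window = (4, 6, 7)
n=167: window = (6, 7, 11)
n=168: window = (7, 11, 8)
window at n=168 equals window at n=0 → period = 168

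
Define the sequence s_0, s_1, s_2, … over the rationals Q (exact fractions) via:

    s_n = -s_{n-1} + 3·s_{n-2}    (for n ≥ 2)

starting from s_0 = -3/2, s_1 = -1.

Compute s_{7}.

83

s_2 = -1·-1 + 3·-3/2 = -7/2
s_3 = -1·-7/2 + 3·-1 = 1/2
s_4 = -1·1/2 + 3·-7/2 = -11
s_5 = -1·-11 + 3·1/2 = 25/2
s_6 = -1·25/2 + 3·-11 = -91/2
s_7 = -1·-91/2 + 3·25/2 = 83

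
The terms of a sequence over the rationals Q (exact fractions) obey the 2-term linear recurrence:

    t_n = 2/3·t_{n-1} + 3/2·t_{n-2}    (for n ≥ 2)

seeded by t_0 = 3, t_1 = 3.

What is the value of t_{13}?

11930077909/11337408

t_2 = 2/3·3 + 3/2·3 = 13/2
t_3 = 2/3·13/2 + 3/2·3 = 53/6
t_4 = 2/3·53/6 + 3/2·13/2 = 563/36
t_5 = 2/3·563/36 + 3/2·53/6 = 2557/108
t_6 = 2/3·2557/108 + 3/2·563/36 = 25429/648
t_7 = 2/3·25429/648 + 3/2·2557/108 = 119897/1944
t_8 = 2/3·119897/1944 + 3/2·25429/648 = 1166171/11664
t_9 = 2/3·1166171/11664 + 3/2·119897/1944 = 5569561/34992
t_10 = 2/3·5569561/34992 + 3/2·1166171/11664 = 53764861/209952
t_11 = 2/3·53764861/209952 + 3/2·5569561/34992 = 257907869/629856
t_12 = 2/3·257907869/629856 + 3/2·53764861/209952 = 2483282723/3779136
t_13 = 2/3·2483282723/3779136 + 3/2·257907869/629856 = 11930077909/11337408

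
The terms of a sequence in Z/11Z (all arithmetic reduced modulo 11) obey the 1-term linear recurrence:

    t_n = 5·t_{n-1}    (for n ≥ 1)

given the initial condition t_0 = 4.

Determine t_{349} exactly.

t_1 = 5·4 = 9
t_2 = 5·9 = 1
t_3 = 5·1 = 5
t_4 = 5·5 = 3
t_5 = 5·3 = 4
(t_5) = (4) = (t_0), so the sequence has period 5.
349 ≡ 4 (mod 5), hence t_349 = t_4 = 3.

3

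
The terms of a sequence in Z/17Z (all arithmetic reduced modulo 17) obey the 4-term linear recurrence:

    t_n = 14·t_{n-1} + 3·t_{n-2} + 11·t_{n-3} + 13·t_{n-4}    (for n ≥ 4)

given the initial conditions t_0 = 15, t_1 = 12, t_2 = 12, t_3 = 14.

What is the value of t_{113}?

15

t_4 = 14·14 + 3·12 + 11·12 + 13·15 = 15
t_5 = 14·15 + 3·14 + 11·12 + 13·12 = 13
t_6 = 14·13 + 3·15 + 11·14 + 13·12 = 10
t_7 = 14·10 + 3·13 + 11·15 + 13·14 = 16
t_8 = 14·16 + 3·10 + 11·13 + 13·15 = 14
t_9 = 14·14 + 3·16 + 11·10 + 13·13 = 13
t_10 = 14·13 + 3·14 + 11·16 + 13·10 = 3
t_11 = 14·3 + 3·13 + 11·14 + 13·16 = 1
t_12 = 14·1 + 3·3 + 11·13 + 13·14 = 8
t_13 = 14·8 + 3·1 + 11·3 + 13·13 = 11
t_14 = 14·11 + 3·8 + 11·1 + 13·3 = 7
t_15 = 14·7 + 3·11 + 11·8 + 13·1 = 11
t_16 = 14·11 + 3·7 + 11·11 + 13·8 = 9
t_17 = 14·9 + 3·11 + 11·7 + 13·11 = 5
t_18 = 14·5 + 3·9 + 11·11 + 13·7 = 3
t_19 = 14·3 + 3·5 + 11·9 + 13·11 = 10
t_20 = 14·10 + 3·3 + 11·5 + 13·9 = 15
t_21 = 14·15 + 3·10 + 11·3 + 13·5 = 15
t_22 = 14·15 + 3·15 + 11·10 + 13·3 = 13
t_23 = 14·13 + 3·15 + 11·15 + 13·10 = 12
t_24 = 14·12 + 3·13 + 11·15 + 13·15 = 6
t_25 = 14·6 + 3·12 + 11·13 + 13·15 = 16
t_26 = 14·16 + 3·6 + 11·12 + 13·13 = 16
t_27 = 14·16 + 3·16 + 11·6 + 13·12 = 1
t_28 = 14·1 + 3·16 + 11·16 + 13·6 = 10
t_29 = 14·10 + 3·1 + 11·16 + 13·16 = 0
t_30 = 14·0 + 3·10 + 11·1 + 13·16 = 11
t_31 = 14·11 + 3·0 + 11·10 + 13·1 = 5
t_32 = 14·5 + 3·11 + 11·0 + 13·10 = 12
t_33 = 14·12 + 3·5 + 11·11 + 13·0 = 15
t_34 = 14·15 + 3·12 + 11·5 + 13·11 = 2
t_35 = 14·2 + 3·15 + 11·12 + 13·5 = 15
t_36 = 14·15 + 3·2 + 11·15 + 13·12 = 10
t_37 = 14·10 + 3·15 + 11·2 + 13·15 = 11
t_38 = 14·11 + 3·10 + 11·15 + 13·2 = 1
t_39 = 14·1 + 3·11 + 11·10 + 13·15 = 12
t_40 = 14·12 + 3·1 + 11·11 + 13·10 = 14
t_41 = 14·14 + 3·12 + 11·1 + 13·11 = 12
t_42 = 14·12 + 3·14 + 11·12 + 13·1 = 15
t_43 = 14·15 + 3·12 + 11·14 + 13·12 = 12
t_44 = 14·12 + 3·15 + 11·12 + 13·14 = 0
t_45 = 14·0 + 3·12 + 11·15 + 13·12 = 0
t_46 = 14·0 + 3·0 + 11·12 + 13·15 = 4
t_47 = 14·4 + 3·0 + 11·0 + 13·12 = 8
t_48 = 14·8 + 3·4 + 11·0 + 13·0 = 5
t_49 = 14·5 + 3·8 + 11·4 + 13·0 = 2
t_50 = 14·2 + 3·5 + 11·8 + 13·4 = 13
t_51 = 14·13 + 3·2 + 11·5 + 13·8 = 7
t_52 = 14·7 + 3·13 + 11·2 + 13·5 = 3
t_53 = 14·3 + 3·7 + 11·13 + 13·2 = 11
t_54 = 14·11 + 3·3 + 11·7 + 13·13 = 1
t_55 = 14·1 + 3·11 + 11·3 + 13·7 = 1
t_56 = 14·1 + 3·1 + 11·11 + 13·3 = 7
t_57 = 14·7 + 3·1 + 11·1 + 13·11 = 0
t_58 = 14·0 + 3·7 + 11·1 + 13·1 = 11
t_59 = 14·11 + 3·0 + 11·7 + 13·1 = 6
t_60 = 14·6 + 3·11 + 11·0 + 13·7 = 4
t_61 = 14·4 + 3·6 + 11·11 + 13·0 = 8
t_62 = 14·8 + 3·4 + 11·6 + 13·11 = 10
t_63 = 14·10 + 3·8 + 11·4 + 13·6 = 14
t_64 = 14·14 + 3·10 + 11·8 + 13·4 = 9
t_65 = 14·9 + 3·14 + 11·10 + 13·8 = 8
t_66 = 14·8 + 3·9 + 11·14 + 13·10 = 15
t_67 = 14·15 + 3·8 + 11·9 + 13·14 = 5
t_68 = 14·5 + 3·15 + 11·8 + 13·9 = 14
t_69 = 14·14 + 3·5 + 11·15 + 13·8 = 4
t_70 = 14·4 + 3·14 + 11·5 + 13·15 = 8
t_71 = 14·8 + 3·4 + 11·14 + 13·5 = 3
t_72 = 14·3 + 3·8 + 11·4 + 13·14 = 3
t_73 = 14·3 + 3·3 + 11·8 + 13·4 = 4
t_74 = 14·4 + 3·3 + 11·3 + 13·8 = 15
t_75 = 14·15 + 3·4 + 11·3 + 13·3 = 5
t_76 = 14·5 + 3·15 + 11·4 + 13·3 = 11
t_77 = 14·11 + 3·5 + 11·15 + 13·4 = 12
t_78 = 14·12 + 3·11 + 11·5 + 13·15 = 9
t_79 = 14·9 + 3·12 + 11·11 + 13·5 = 8
t_80 = 14·8 + 3·9 + 11·12 + 13·11 = 6
t_81 = 14·6 + 3·8 + 11·9 + 13·12 = 6
t_82 = 14·6 + 3·6 + 11·8 + 13·9 = 1
t_83 = 14·1 + 3·6 + 11·6 + 13·8 = 15
t_84 = 14·15 + 3·1 + 11·6 + 13·6 = 0
t_85 = 14·0 + 3·15 + 11·1 + 13·6 = 15
t_86 = 14·15 + 3·0 + 11·15 + 13·1 = 14
t_87 = 14·14 + 3·15 + 11·0 + 13·15 = 11
t_88 = 14·11 + 3·14 + 11·15 + 13·0 = 4
t_89 = 14·4 + 3·11 + 11·14 + 13·15 = 13
t_90 = 14·13 + 3·4 + 11·11 + 13·14 = 4
t_91 = 14·4 + 3·13 + 11·4 + 13·11 = 10
t_92 = 14·10 + 3·4 + 11·13 + 13·4 = 7
t_93 = 14·7 + 3·10 + 11·4 + 13·13 = 1
t_94 = 14·1 + 3·7 + 11·10 + 13·4 = 10
t_95 = 14·10 + 3·1 + 11·7 + 13·10 = 10
t_96 = 14·10 + 3·10 + 11·1 + 13·7 = 0
t_97 = 14·0 + 3·10 + 11·10 + 13·1 = 0
t_98 = 14·0 + 3·0 + 11·10 + 13·10 = 2
t_99 = 14·2 + 3·0 + 11·0 + 13·10 = 5
t_100 = 14·5 + 3·2 + 11·0 + 13·0 = 8
t_101 = 14·8 + 3·5 + 11·2 + 13·0 = 13
t_102 = 14·13 + 3·8 + 11·5 + 13·2 = 15
t_103 = 14·15 + 3·13 + 11·8 + 13·5 = 11
t_104 = 14·11 + 3·15 + 11·13 + 13·8 = 4
t_105 = 14·4 + 3·11 + 11·15 + 13·13 = 15
t_106 = 14·15 + 3·4 + 11·11 + 13·15 = 11
t_107 = 14·11 + 3·15 + 11·4 + 13·11 = 12
t_108 = 14·12 + 3·11 + 11·15 + 13·4 = 10
t_109 = 14·10 + 3·12 + 11·11 + 13·15 = 16
t_110 = 14·16 + 3·10 + 11·12 + 13·11 = 2
t_111 = 14·2 + 3·16 + 11·10 + 13·12 = 2
t_112 = 14·2 + 3·2 + 11·16 + 13·10 = 0
t_113 = 14·0 + 3·2 + 11·2 + 13·16 = 15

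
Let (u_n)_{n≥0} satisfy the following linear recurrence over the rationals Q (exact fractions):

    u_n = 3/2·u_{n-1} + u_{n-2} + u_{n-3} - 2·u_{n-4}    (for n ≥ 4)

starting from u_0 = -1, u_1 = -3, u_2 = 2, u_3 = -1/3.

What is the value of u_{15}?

u_4 = 3/2·-1/3 + 1·2 + 1·-3 + -2·-1 = 1/2
u_5 = 3/2·1/2 + 1·-1/3 + 1·2 + -2·-3 = 101/12
u_6 = 3/2·101/12 + 1·1/2 + 1·-1/3 + -2·2 = 211/24
u_7 = 3/2·211/24 + 1·101/12 + 1·1/2 + -2·-1/3 = 1093/48
u_8 = 3/2·1093/48 + 1·211/24 + 1·101/12 + -2·1/2 = 4835/96
u_9 = 3/2·4835/96 + 1·1093/48 + 1·211/24 + -2·101/12 = 17333/192
u_10 = 3/2·17333/192 + 1·4835/96 + 1·1093/48 + -2·211/24 = 73331/384
u_11 = 3/2·73331/384 + 1·17333/192 + 1·4835/96 + -2·1093/48 = 293029/768
u_12 = 3/2·293029/768 + 1·73331/384 + 1·17333/192 + -2·4835/96 = 1156355/1536
u_13 = 3/2·1156355/1536 + 1·293029/768 + 1·73331/384 + -2·17333/192 = 4673173/3072
u_14 = 3/2·4673173/3072 + 1·1156355/1536 + 1·293029/768 + -2·73331/384 = 6214193/2048
u_15 = 3/2·6214193/2048 + 1·4673173/3072 + 1·1156355/1536 + -2·293029/768 = 24831447/4096

24831447/4096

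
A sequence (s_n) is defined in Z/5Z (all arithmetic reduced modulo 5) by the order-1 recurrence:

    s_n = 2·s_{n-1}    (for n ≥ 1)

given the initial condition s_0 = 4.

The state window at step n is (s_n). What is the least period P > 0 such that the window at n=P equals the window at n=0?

4

n=0: window = (4)
n=1: window = (3)
n=2: window = (1)
n=3: window = (2)
n=4: window = (4)
window at n=4 equals window at n=0 → period = 4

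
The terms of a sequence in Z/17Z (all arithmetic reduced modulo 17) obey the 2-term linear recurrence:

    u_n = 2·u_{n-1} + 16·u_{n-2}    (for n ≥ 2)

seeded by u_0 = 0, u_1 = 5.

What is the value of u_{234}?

14

u_2 = 2·5 + 16·0 = 10
u_3 = 2·10 + 16·5 = 15
u_4 = 2·15 + 16·10 = 3
u_5 = 2·3 + 16·15 = 8
u_6 = 2·8 + 16·3 = 13
u_7 = 2·13 + 16·8 = 1
u_8 = 2·1 + 16·13 = 6
u_9 = 2·6 + 16·1 = 11
u_10 = 2·11 + 16·6 = 16
u_11 = 2·16 + 16·11 = 4
u_12 = 2·4 + 16·16 = 9
u_13 = 2·9 + 16·4 = 14
u_14 = 2·14 + 16·9 = 2
u_15 = 2·2 + 16·14 = 7
u_16 = 2·7 + 16·2 = 12
u_17 = 2·12 + 16·7 = 0
u_18 = 2·0 + 16·12 = 5
(u_17, u_18) = (0, 5) = (u_0, u_1), so the sequence has period 17.
234 ≡ 13 (mod 17), hence u_234 = u_13 = 14.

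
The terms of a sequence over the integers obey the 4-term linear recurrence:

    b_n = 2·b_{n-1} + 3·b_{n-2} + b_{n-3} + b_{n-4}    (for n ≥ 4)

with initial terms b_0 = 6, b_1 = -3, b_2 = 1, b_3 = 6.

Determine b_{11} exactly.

47374

b_4 = 2·6 + 3·1 + 1·-3 + 1·6 = 18
b_5 = 2·18 + 3·6 + 1·1 + 1·-3 = 52
b_6 = 2·52 + 3·18 + 1·6 + 1·1 = 165
b_7 = 2·165 + 3·52 + 1·18 + 1·6 = 510
b_8 = 2·510 + 3·165 + 1·52 + 1·18 = 1585
b_9 = 2·1585 + 3·510 + 1·165 + 1·52 = 4917
b_10 = 2·4917 + 3·1585 + 1·510 + 1·165 = 15264
b_11 = 2·15264 + 3·4917 + 1·1585 + 1·510 = 47374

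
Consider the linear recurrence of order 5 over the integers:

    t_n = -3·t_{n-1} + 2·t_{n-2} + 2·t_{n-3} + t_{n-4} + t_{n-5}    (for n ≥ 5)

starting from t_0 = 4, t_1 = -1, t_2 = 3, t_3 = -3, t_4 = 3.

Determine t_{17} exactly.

t_5 = -3·3 + 2·-3 + 2·3 + 1·-1 + 1·4 = -6
t_6 = -3·-6 + 2·3 + 2·-3 + 1·3 + 1·-1 = 20
t_7 = -3·20 + 2·-6 + 2·3 + 1·-3 + 1·3 = -66
t_8 = -3·-66 + 2·20 + 2·-6 + 1·3 + 1·-3 = 226
t_9 = -3·226 + 2·-66 + 2·20 + 1·-6 + 1·3 = -773
t_10 = -3·-773 + 2·226 + 2·-66 + 1·20 + 1·-6 = 2653
t_11 = -3·2653 + 2·-773 + 2·226 + 1·-66 + 1·20 = -9099
t_12 = -3·-9099 + 2·2653 + 2·-773 + 1·226 + 1·-66 = 31217
t_13 = -3·31217 + 2·-9099 + 2·2653 + 1·-773 + 1·226 = -107090
t_14 = -3·-107090 + 2·31217 + 2·-9099 + 1·2653 + 1·-773 = 367386
t_15 = -3·367386 + 2·-107090 + 2·31217 + 1·-9099 + 1·2653 = -1260350
t_16 = -3·-1260350 + 2·367386 + 2·-107090 + 1·31217 + 1·-9099 = 4323760
t_17 = -3·4323760 + 2·-1260350 + 2·367386 + 1·-107090 + 1·31217 = -14833081

-14833081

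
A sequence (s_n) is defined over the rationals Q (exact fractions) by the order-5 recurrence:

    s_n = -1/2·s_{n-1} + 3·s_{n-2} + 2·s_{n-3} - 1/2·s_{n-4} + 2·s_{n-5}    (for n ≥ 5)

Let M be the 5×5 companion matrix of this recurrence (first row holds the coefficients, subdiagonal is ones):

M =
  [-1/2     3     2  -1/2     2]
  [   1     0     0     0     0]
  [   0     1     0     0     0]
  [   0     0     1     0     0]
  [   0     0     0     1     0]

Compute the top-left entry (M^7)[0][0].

2183/128

(M^7)[0][0] is the top entry after applying M 7 times to the unit state (1, 0, 0, 0, 0). Equivalently it is h_{11} for the auxiliary sequence (h_n) obeying the same recurrence with h_4 = 1 and h_i = 0 for 0 ≤ i < 4:
h_5 = -1/2·1 + 3·0 + 2·0 + -1/2·0 + 2·0 = -1/2
h_6 = -1/2·-1/2 + 3·1 + 2·0 + -1/2·0 + 2·0 = 13/4
h_7 = -1/2·13/4 + 3·-1/2 + 2·1 + -1/2·0 + 2·0 = -9/8
h_8 = -1/2·-9/8 + 3·13/4 + 2·-1/2 + -1/2·1 + 2·0 = 141/16
h_9 = -1/2·141/16 + 3·-9/8 + 2·13/4 + -1/2·-1/2 + 2·1 = 31/32
h_10 = -1/2·31/32 + 3·141/16 + 2·-9/8 + -1/2·13/4 + 2·-1/2 = 1349/64
h_11 = -1/2·1349/64 + 3·31/32 + 2·141/16 + -1/2·-9/8 + 2·13/4 = 2183/128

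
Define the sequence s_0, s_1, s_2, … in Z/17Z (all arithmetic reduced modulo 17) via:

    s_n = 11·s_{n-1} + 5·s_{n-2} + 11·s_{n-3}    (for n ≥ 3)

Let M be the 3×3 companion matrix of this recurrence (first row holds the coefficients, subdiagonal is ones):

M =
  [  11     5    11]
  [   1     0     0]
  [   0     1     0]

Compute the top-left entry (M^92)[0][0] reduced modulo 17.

16

(M^92)[0][0] is the top entry after applying M 92 times to the unit state (1, 0, 0). Equivalently it is h_{94} for the auxiliary sequence (h_n) obeying the same recurrence with h_2 = 1 and h_i = 0 for 0 ≤ i < 2:
h_3 = 11·1 + 5·0 + 11·0 = 11
h_4 = 11·11 + 5·1 + 11·0 = 7
h_5 = 11·7 + 5·11 + 11·1 = 7
h_6 = 11·7 + 5·7 + 11·11 = 12
h_7 = 11·12 + 5·7 + 11·7 = 6
h_8 = 11·6 + 5·12 + 11·7 = 16
h_9 = 11·16 + 5·6 + 11·12 = 15
h_10 = 11·15 + 5·16 + 11·6 = 5
h_11 = 11·5 + 5·15 + 11·16 = 0
h_12 = 11·0 + 5·5 + 11·15 = 3
h_13 = 11·3 + 5·0 + 11·5 = 3
h_14 = 11·3 + 5·3 + 11·0 = 14
h_15 = 11·14 + 5·3 + 11·3 = 15
h_16 = 11·15 + 5·14 + 11·3 = 13
h_17 = 11·13 + 5·15 + 11·14 = 15
h_18 = 11·15 + 5·13 + 11·15 = 4
h_19 = 11·4 + 5·15 + 11·13 = 7
h_20 = 11·7 + 5·4 + 11·15 = 7
h_21 = 11·7 + 5·7 + 11·4 = 3
h_22 = 11·3 + 5·7 + 11·7 = 9
h_23 = 11·9 + 5·3 + 11·7 = 4
h_24 = 11·4 + 5·9 + 11·3 = 3
h_25 = 11·3 + 5·4 + 11·9 = 16
h_26 = 11·16 + 5·3 + 11·4 = 14
h_27 = 11·14 + 5·16 + 11·3 = 12
h_28 = 11·12 + 5·14 + 11·16 = 4
h_29 = 11·4 + 5·12 + 11·14 = 3
h_30 = 11·3 + 5·4 + 11·12 = 15
h_31 = 11·15 + 5·3 + 11·4 = 3
h_32 = 11·3 + 5·15 + 11·3 = 5
h_33 = 11·5 + 5·3 + 11·15 = 14
h_34 = 11·14 + 5·5 + 11·3 = 8
h_35 = 11·8 + 5·14 + 11·5 = 9
h_36 = 11·9 + 5·8 + 11·14 = 4
h_37 = 11·4 + 5·9 + 11·8 = 7
h_38 = 11·7 + 5·4 + 11·9 = 9
h_39 = 11·9 + 5·7 + 11·4 = 8
h_40 = 11·8 + 5·9 + 11·7 = 6
h_41 = 11·6 + 5·8 + 11·9 = 1
h_42 = 11·1 + 5·6 + 11·8 = 10
h_43 = 11·10 + 5·1 + 11·6 = 11
h_44 = 11·11 + 5·10 + 11·1 = 12
h_45 = 11·12 + 5·11 + 11·10 = 8
h_46 = 11·8 + 5·12 + 11·11 = 14
h_47 = 11·14 + 5·8 + 11·12 = 3
h_48 = 11·3 + 5·14 + 11·8 = 4
h_49 = 11·4 + 5·3 + 11·14 = 9
h_50 = 11·9 + 5·4 + 11·3 = 16
h_51 = 11·16 + 5·9 + 11·4 = 10
h_52 = 11·10 + 5·16 + 11·9 = 0
h_53 = 11·0 + 5·10 + 11·16 = 5
h_54 = 11·5 + 5·0 + 11·10 = 12
h_55 = 11·12 + 5·5 + 11·0 = 4
h_56 = 11·4 + 5·12 + 11·5 = 6
h_57 = 11·6 + 5·4 + 11·12 = 14
h_58 = 11·14 + 5·6 + 11·4 = 7
h_59 = 11·7 + 5·14 + 11·6 = 9
h_60 = 11·9 + 5·7 + 11·14 = 16
h_61 = 11·16 + 5·9 + 11·7 = 9
h_62 = 11·9 + 5·16 + 11·9 = 6
h_63 = 11·6 + 5·9 + 11·16 = 15
h_64 = 11·15 + 5·6 + 11·9 = 5
h_65 = 11·5 + 5·15 + 11·6 = 9
h_66 = 11·9 + 5·5 + 11·15 = 0
h_67 = 11·0 + 5·9 + 11·5 = 15
h_68 = 11·15 + 5·0 + 11·9 = 9
h_69 = 11·9 + 5·15 + 11·0 = 4
h_70 = 11·4 + 5·9 + 11·15 = 16
h_71 = 11·16 + 5·4 + 11·9 = 6
h_72 = 11·6 + 5·16 + 11·4 = 3
h_73 = 11·3 + 5·6 + 11·16 = 1
h_74 = 11·1 + 5·3 + 11·6 = 7
h_75 = 11·7 + 5·1 + 11·3 = 13
h_76 = 11·13 + 5·7 + 11·1 = 2
h_77 = 11·2 + 5·13 + 11·7 = 11
h_78 = 11·11 + 5·2 + 11·13 = 2
h_79 = 11·2 + 5·11 + 11·2 = 14
h_80 = 11·14 + 5·2 + 11·11 = 13
h_81 = 11·13 + 5·14 + 11·2 = 14
h_82 = 11·14 + 5·13 + 11·14 = 16
h_83 = 11·16 + 5·14 + 11·13 = 15
h_84 = 11·15 + 5·16 + 11·14 = 8
h_85 = 11·8 + 5·15 + 11·16 = 16
h_86 = 11·16 + 5·8 + 11·15 = 7
h_87 = 11·7 + 5·16 + 11·8 = 7
h_88 = 11·7 + 5·7 + 11·16 = 16
h_89 = 11·16 + 5·7 + 11·7 = 16
h_90 = 11·16 + 5·16 + 11·7 = 10
h_91 = 11·10 + 5·16 + 11·16 = 9
h_92 = 11·9 + 5·10 + 11·16 = 2
h_93 = 11·2 + 5·9 + 11·10 = 7
h_94 = 11·7 + 5·2 + 11·9 = 16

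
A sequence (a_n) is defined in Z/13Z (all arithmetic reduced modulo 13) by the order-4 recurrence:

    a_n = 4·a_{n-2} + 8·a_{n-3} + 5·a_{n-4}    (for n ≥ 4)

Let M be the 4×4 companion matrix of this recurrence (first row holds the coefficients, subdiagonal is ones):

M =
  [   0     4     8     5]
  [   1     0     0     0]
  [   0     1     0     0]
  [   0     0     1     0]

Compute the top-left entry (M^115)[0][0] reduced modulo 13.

(M^115)[0][0] is the top entry after applying M 115 times to the unit state (1, 0, 0, 0). Equivalently it is h_{118} for the auxiliary sequence (h_n) obeying the same recurrence with h_3 = 1 and h_i = 0 for 0 ≤ i < 3:
h_4 = 0·1 + 4·0 + 8·0 + 5·0 = 0
h_5 = 0·0 + 4·1 + 8·0 + 5·0 = 4
h_6 = 0·4 + 4·0 + 8·1 + 5·0 = 8
h_7 = 0·8 + 4·4 + 8·0 + 5·1 = 8
h_8 = 0·8 + 4·8 + 8·4 + 5·0 = 12
h_9 = 0·12 + 4·8 + 8·8 + 5·4 = 12
h_10 = 0·12 + 4·12 + 8·8 + 5·8 = 9
h_11 = 0·9 + 4·12 + 8·12 + 5·8 = 2
h_12 = 0·2 + 4·9 + 8·12 + 5·12 = 10
h_13 = 0·10 + 4·2 + 8·9 + 5·12 = 10
h_14 = 0·10 + 4·10 + 8·2 + 5·9 = 10
h_15 = 0·10 + 4·10 + 8·10 + 5·2 = 0
h_16 = 0·0 + 4·10 + 8·10 + 5·10 = 1
h_17 = 0·1 + 4·0 + 8·10 + 5·10 = 0
h_18 = 0·0 + 4·1 + 8·0 + 5·10 = 2
h_19 = 0·2 + 4·0 + 8·1 + 5·0 = 8
h_20 = 0·8 + 4·2 + 8·0 + 5·1 = 0
h_21 = 0·0 + 4·8 + 8·2 + 5·0 = 9
h_22 = 0·9 + 4·0 + 8·8 + 5·2 = 9
h_23 = 0·9 + 4·9 + 8·0 + 5·8 = 11
h_24 = 0·11 + 4·9 + 8·9 + 5·0 = 4
h_25 = 0·4 + 4·11 + 8·9 + 5·9 = 5
h_26 = 0·5 + 4·4 + 8·11 + 5·9 = 6
h_27 = 0·6 + 4·5 + 8·4 + 5·11 = 3
h_28 = 0·3 + 4·6 + 8·5 + 5·4 = 6
h_29 = 0·6 + 4·3 + 8·6 + 5·5 = 7
h_30 = 0·7 + 4·6 + 8·3 + 5·6 = 0
h_31 = 0·0 + 4·7 + 8·6 + 5·3 = 0
h_32 = 0·0 + 4·0 + 8·7 + 5·6 = 8
h_33 = 0·8 + 4·0 + 8·0 + 5·7 = 9
h_34 = 0·9 + 4·8 + 8·0 + 5·0 = 6
h_35 = 0·6 + 4·9 + 8·8 + 5·0 = 9
h_36 = 0·9 + 4·6 + 8·9 + 5·8 = 6
h_37 = 0·6 + 4·9 + 8·6 + 5·9 = 12
h_38 = 0·12 + 4·6 + 8·9 + 5·6 = 9
h_39 = 0·9 + 4·12 + 8·6 + 5·9 = 11
h_40 = 0·11 + 4·9 + 8·12 + 5·6 = 6
h_41 = 0·6 + 4·11 + 8·9 + 5·12 = 7
h_42 = 0·7 + 4·6 + 8·11 + 5·9 = 1
h_43 = 0·1 + 4·7 + 8·6 + 5·11 = 1
h_44 = 0·1 + 4·1 + 8·7 + 5·6 = 12
h_45 = 0·12 + 4·1 + 8·1 + 5·7 = 8
h_46 = 0·8 + 4·12 + 8·1 + 5·1 = 9
h_47 = 0·9 + 4·8 + 8·12 + 5·1 = 3
h_48 = 0·3 + 4·9 + 8·8 + 5·12 = 4
h_49 = 0·4 + 4·3 + 8·9 + 5·8 = 7
h_50 = 0·7 + 4·4 + 8·3 + 5·9 = 7
h_51 = 0·7 + 4·7 + 8·4 + 5·3 = 10
h_52 = 0·10 + 4·7 + 8·7 + 5·4 = 0
h_53 = 0·0 + 4·10 + 8·7 + 5·7 = 1
h_54 = 0·1 + 4·0 + 8·10 + 5·7 = 11
h_55 = 0·11 + 4·1 + 8·0 + 5·10 = 2
h_56 = 0·2 + 4·11 + 8·1 + 5·0 = 0
h_57 = 0·0 + 4·2 + 8·11 + 5·1 = 10
h_58 = 0·10 + 4·0 + 8·2 + 5·11 = 6
h_59 = 0·6 + 4·10 + 8·0 + 5·2 = 11
h_60 = 0·11 + 4·6 + 8·10 + 5·0 = 0
h_61 = 0·0 + 4·11 + 8·6 + 5·10 = 12
h_62 = 0·12 + 4·0 + 8·11 + 5·6 = 1
h_63 = 0·1 + 4·12 + 8·0 + 5·11 = 12
h_64 = 0·12 + 4·1 + 8·12 + 5·0 = 9
h_65 = 0·9 + 4·12 + 8·1 + 5·12 = 12
h_66 = 0·12 + 4·9 + 8·12 + 5·1 = 7
h_67 = 0·7 + 4·12 + 8·9 + 5·12 = 11
h_68 = 0·11 + 4·7 + 8·12 + 5·9 = 0
h_69 = 0·0 + 4·11 + 8·7 + 5·12 = 4
h_70 = 0·4 + 4·0 + 8·11 + 5·7 = 6
h_71 = 0·6 + 4·4 + 8·0 + 5·11 = 6
h_72 = 0·6 + 4·6 + 8·4 + 5·0 = 4
h_73 = 0·4 + 4·6 + 8·6 + 5·4 = 1
h_74 = 0·1 + 4·4 + 8·6 + 5·6 = 3
h_75 = 0·3 + 4·1 + 8·4 + 5·6 = 1
h_76 = 0·1 + 4·3 + 8·1 + 5·4 = 1
h_77 = 0·1 + 4·1 + 8·3 + 5·1 = 7
h_78 = 0·7 + 4·1 + 8·1 + 5·3 = 1
h_79 = 0·1 + 4·7 + 8·1 + 5·1 = 2
h_80 = 0·2 + 4·1 + 8·7 + 5·1 = 0
h_81 = 0·0 + 4·2 + 8·1 + 5·7 = 12
h_82 = 0·12 + 4·0 + 8·2 + 5·1 = 8
h_83 = 0·8 + 4·12 + 8·0 + 5·2 = 6
h_84 = 0·6 + 4·8 + 8·12 + 5·0 = 11
h_85 = 0·11 + 4·6 + 8·8 + 5·12 = 5
h_86 = 0·5 + 4·11 + 8·6 + 5·8 = 2
h_87 = 0·2 + 4·5 + 8·11 + 5·6 = 8
h_88 = 0·8 + 4·2 + 8·5 + 5·11 = 12
h_89 = 0·12 + 4·8 + 8·2 + 5·5 = 8
h_90 = 0·8 + 4·12 + 8·8 + 5·2 = 5
h_91 = 0·5 + 4·8 + 8·12 + 5·8 = 12
h_92 = 0·12 + 4·5 + 8·8 + 5·12 = 1
h_93 = 0·1 + 4·12 + 8·5 + 5·8 = 11
h_94 = 0·11 + 4·1 + 8·12 + 5·5 = 8
h_95 = 0·8 + 4·11 + 8·1 + 5·12 = 8
h_96 = 0·8 + 4·8 + 8·11 + 5·1 = 8
h_97 = 0·8 + 4·8 + 8·8 + 5·11 = 8
h_98 = 0·8 + 4·8 + 8·8 + 5·8 = 6
h_99 = 0·6 + 4·8 + 8·8 + 5·8 = 6
h_100 = 0·6 + 4·6 + 8·8 + 5·8 = 11
h_101 = 0·11 + 4·6 + 8·6 + 5·8 = 8
h_102 = 0·8 + 4·11 + 8·6 + 5·6 = 5
h_103 = 0·5 + 4·8 + 8·11 + 5·6 = 7
h_104 = 0·7 + 4·5 + 8·8 + 5·11 = 9
h_105 = 0·9 + 4·7 + 8·5 + 5·8 = 4
h_106 = 0·4 + 4·9 + 8·7 + 5·5 = 0
h_107 = 0·0 + 4·4 + 8·9 + 5·7 = 6
h_108 = 0·6 + 4·0 + 8·4 + 5·9 = 12
h_109 = 0·12 + 4·6 + 8·0 + 5·4 = 5
h_110 = 0·5 + 4·12 + 8·6 + 5·0 = 5
h_111 = 0·5 + 4·5 + 8·12 + 5·6 = 3
h_112 = 0·3 + 4·5 + 8·5 + 5·12 = 3
h_113 = 0·3 + 4·3 + 8·5 + 5·5 = 12
h_114 = 0·12 + 4·3 + 8·3 + 5·5 = 9
h_115 = 0·9 + 4·12 + 8·3 + 5·3 = 9
h_116 = 0·9 + 4·9 + 8·12 + 5·3 = 4
h_117 = 0·4 + 4·9 + 8·9 + 5·12 = 12
h_118 = 0·12 + 4·4 + 8·9 + 5·9 = 3

3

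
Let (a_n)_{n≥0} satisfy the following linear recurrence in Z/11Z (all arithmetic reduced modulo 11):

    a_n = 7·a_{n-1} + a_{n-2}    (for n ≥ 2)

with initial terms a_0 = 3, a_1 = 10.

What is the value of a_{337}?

1

a_2 = 7·10 + 1·3 = 7
a_3 = 7·7 + 1·10 = 4
a_4 = 7·4 + 1·7 = 2
a_5 = 7·2 + 1·4 = 7
a_6 = 7·7 + 1·2 = 7
a_7 = 7·7 + 1·7 = 1
a_8 = 7·1 + 1·7 = 3
a_9 = 7·3 + 1·1 = 0
a_10 = 7·0 + 1·3 = 3
a_11 = 7·3 + 1·0 = 10
(a_10, a_11) = (3, 10) = (a_0, a_1), so the sequence has period 10.
337 ≡ 7 (mod 10), hence a_337 = a_7 = 1.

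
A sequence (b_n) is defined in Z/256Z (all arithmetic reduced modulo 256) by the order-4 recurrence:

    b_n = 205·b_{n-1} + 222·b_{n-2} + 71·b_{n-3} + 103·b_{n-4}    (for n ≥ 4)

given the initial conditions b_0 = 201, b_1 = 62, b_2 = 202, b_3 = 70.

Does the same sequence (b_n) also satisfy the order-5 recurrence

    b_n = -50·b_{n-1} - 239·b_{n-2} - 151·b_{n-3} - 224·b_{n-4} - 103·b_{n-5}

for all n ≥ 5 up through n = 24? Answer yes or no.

Terms b_0..b_24: 201, 62, 202, 70, 75, 187, 121, 6, 198, 142, 195, 159, 121, 254, 226, 198, 171, 131, 9, 230, 30, 174, 195, 231, 105
n=5: candidate gives 187, actual b_5 = 187 ✓
n=6: candidate gives 121, actual b_6 = 121 ✓
n=7: candidate gives 6, actual b_7 = 6 ✓
n=8: candidate gives 198, actual b_8 = 198 ✓
n=9: candidate gives 142, actual b_9 = 142 ✓
n=10: candidate gives 195, actual b_10 = 195 ✓
n=11: candidate gives 159, actual b_11 = 159 ✓
n=12: candidate gives 121, actual b_12 = 121 ✓
n=13: candidate gives 254, actual b_13 = 254 ✓
n=14: candidate gives 226, actual b_14 = 226 ✓
n=15: candidate gives 198, actual b_15 = 198 ✓
n=16: candidate gives 171, actual b_16 = 171 ✓
n=17: candidate gives 131, actual b_17 = 131 ✓
n=18: candidate gives 9, actual b_18 = 9 ✓
n=19: candidate gives 230, actual b_19 = 230 ✓
n=20: candidate gives 30, actual b_20 = 30 ✓
n=21: candidate gives 174, actual b_21 = 174 ✓
n=22: candidate gives 195, actual b_22 = 195 ✓
n=23: candidate gives 231, actual b_23 = 231 ✓
n=24: candidate gives 105, actual b_24 = 105 ✓

yes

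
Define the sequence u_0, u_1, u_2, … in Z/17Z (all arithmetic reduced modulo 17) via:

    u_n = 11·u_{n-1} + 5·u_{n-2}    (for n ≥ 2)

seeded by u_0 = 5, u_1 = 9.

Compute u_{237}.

6

u_2 = 11·9 + 5·5 = 5
u_3 = 11·5 + 5·9 = 15
u_4 = 11·15 + 5·5 = 3
u_5 = 11·3 + 5·15 = 6
u_6 = 11·6 + 5·3 = 13
u_7 = 11·13 + 5·6 = 3
u_8 = 11·3 + 5·13 = 13
u_9 = 11·13 + 5·3 = 5
u_10 = 11·5 + 5·13 = 1
u_11 = 11·1 + 5·5 = 2
u_12 = 11·2 + 5·1 = 10
u_13 = 11·10 + 5·2 = 1
u_14 = 11·1 + 5·10 = 10
u_15 = 11·10 + 5·1 = 13
u_16 = 11·13 + 5·10 = 6
u_17 = 11·6 + 5·13 = 12
u_18 = 11·12 + 5·6 = 9
u_19 = 11·9 + 5·12 = 6
u_20 = 11·6 + 5·9 = 9
u_21 = 11·9 + 5·6 = 10
u_22 = 11·10 + 5·9 = 2
u_23 = 11·2 + 5·10 = 4
u_24 = 11·4 + 5·2 = 3
u_25 = 11·3 + 5·4 = 2
u_26 = 11·2 + 5·3 = 3
u_27 = 11·3 + 5·2 = 9
u_28 = 11·9 + 5·3 = 12
u_29 = 11·12 + 5·9 = 7
u_30 = 11·7 + 5·12 = 1
u_31 = 11·1 + 5·7 = 12
u_32 = 11·12 + 5·1 = 1
u_33 = 11·1 + 5·12 = 3
u_34 = 11·3 + 5·1 = 4
u_35 = 11·4 + 5·3 = 8
u_36 = 11·8 + 5·4 = 6
u_37 = 11·6 + 5·8 = 4
u_38 = 11·4 + 5·6 = 6
u_39 = 11·6 + 5·4 = 1
u_40 = 11·1 + 5·6 = 7
u_41 = 11·7 + 5·1 = 14
u_42 = 11·14 + 5·7 = 2
u_43 = 11·2 + 5·14 = 7
u_44 = 11·7 + 5·2 = 2
u_45 = 11·2 + 5·7 = 6
u_46 = 11·6 + 5·2 = 8
u_47 = 11·8 + 5·6 = 16
u_48 = 11·16 + 5·8 = 12
u_49 = 11·12 + 5·16 = 8
u_50 = 11·8 + 5·12 = 12
u_51 = 11·12 + 5·8 = 2
u_52 = 11·2 + 5·12 = 14
u_53 = 11·14 + 5·2 = 11
u_54 = 11·11 + 5·14 = 4
u_55 = 11·4 + 5·11 = 14
u_56 = 11·14 + 5·4 = 4
u_57 = 11·4 + 5·14 = 12
u_58 = 11·12 + 5·4 = 16
u_59 = 11·16 + 5·12 = 15
u_60 = 11·15 + 5·16 = 7
u_61 = 11·7 + 5·15 = 16
u_62 = 11·16 + 5·7 = 7
u_63 = 11·7 + 5·16 = 4
u_64 = 11·4 + 5·7 = 11
u_65 = 11·11 + 5·4 = 5
u_66 = 11·5 + 5·11 = 8
u_67 = 11·8 + 5·5 = 11
u_68 = 11·11 + 5·8 = 8
u_69 = 11·8 + 5·11 = 7
u_70 = 11·7 + 5·8 = 15
u_71 = 11·15 + 5·7 = 13
u_72 = 11·13 + 5·15 = 14
u_73 = 11·14 + 5·13 = 15
u_74 = 11·15 + 5·14 = 14
u_75 = 11·14 + 5·15 = 8
u_76 = 11·8 + 5·14 = 5
u_77 = 11·5 + 5·8 = 10
u_78 = 11·10 + 5·5 = 16
u_79 = 11·16 + 5·10 = 5
u_80 = 11·5 + 5·16 = 16
u_81 = 11·16 + 5·5 = 14
u_82 = 11·14 + 5·16 = 13
u_83 = 11·13 + 5·14 = 9
u_84 = 11·9 + 5·13 = 11
u_85 = 11·11 + 5·9 = 13
u_86 = 11·13 + 5·11 = 11
u_87 = 11·11 + 5·13 = 16
u_88 = 11·16 + 5·11 = 10
u_89 = 11·10 + 5·16 = 3
u_90 = 11·3 + 5·10 = 15
u_91 = 11·15 + 5·3 = 10
u_92 = 11·10 + 5·15 = 15
u_93 = 11·15 + 5·10 = 11
u_94 = 11·11 + 5·15 = 9
u_95 = 11·9 + 5·11 = 1
u_96 = 11·1 + 5·9 = 5
u_97 = 11·5 + 5·1 = 9
(u_96, u_97) = (5, 9) = (u_0, u_1), so the sequence has period 96.
237 ≡ 45 (mod 96), hence u_237 = u_45 = 6.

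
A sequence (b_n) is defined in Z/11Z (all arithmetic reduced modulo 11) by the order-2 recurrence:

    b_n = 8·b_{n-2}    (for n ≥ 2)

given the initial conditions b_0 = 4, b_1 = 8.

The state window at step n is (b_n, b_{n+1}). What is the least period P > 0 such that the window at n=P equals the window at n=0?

20

n=0: window = (4, 8)
n=1: window = (8, 10)
n=2: window = (10, 9)
n=3: window = (9, 3)
n=4: window = (3, 6)
n=5: window = (6, 2)
n=6: window = (2, 4)
n=7: window = (4, 5)
n=8: window = (5, 10)
n=9: window = (10, 7)
n=10: window = (7, 3)
n=11: window = (3, 1)
n=12: window = (1, 2)
n=13: window = (2, 8)
n=14: window = (8, 5)
n=15: window = (5, 9)
n=16: window = (9, 7)
n=17: window = (7, 6)
n=18: window = (6, 1)
n=19: window = (1, 4)
n=20: window = (4, 8)
window at n=20 equals window at n=0 → period = 20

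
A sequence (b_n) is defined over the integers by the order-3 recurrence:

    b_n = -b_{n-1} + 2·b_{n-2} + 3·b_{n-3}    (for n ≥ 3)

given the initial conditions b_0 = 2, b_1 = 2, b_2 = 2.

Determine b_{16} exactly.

b_3 = -1·2 + 2·2 + 3·2 = 8
b_4 = -1·8 + 2·2 + 3·2 = 2
b_5 = -1·2 + 2·8 + 3·2 = 20
b_6 = -1·20 + 2·2 + 3·8 = 8
b_7 = -1·8 + 2·20 + 3·2 = 38
b_8 = -1·38 + 2·8 + 3·20 = 38
b_9 = -1·38 + 2·38 + 3·8 = 62
b_10 = -1·62 + 2·38 + 3·38 = 128
b_11 = -1·128 + 2·62 + 3·38 = 110
b_12 = -1·110 + 2·128 + 3·62 = 332
b_13 = -1·332 + 2·110 + 3·128 = 272
b_14 = -1·272 + 2·332 + 3·110 = 722
b_15 = -1·722 + 2·272 + 3·332 = 818
b_16 = -1·818 + 2·722 + 3·272 = 1442

1442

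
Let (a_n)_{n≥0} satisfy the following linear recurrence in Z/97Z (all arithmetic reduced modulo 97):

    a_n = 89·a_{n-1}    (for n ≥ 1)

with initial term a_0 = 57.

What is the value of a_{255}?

5

a_1 = 89·57 = 29
a_2 = 89·29 = 59
a_3 = 89·59 = 13
a_4 = 89·13 = 90
a_5 = 89·90 = 56
a_6 = 89·56 = 37
a_7 = 89·37 = 92
a_8 = 89·92 = 40
a_9 = 89·40 = 68
a_10 = 89·68 = 38
a_11 = 89·38 = 84
a_12 = 89·84 = 7
a_13 = 89·7 = 41
a_14 = 89·41 = 60
a_15 = 89·60 = 5
a_16 = 89·5 = 57
(a_16) = (57) = (a_0), so the sequence has period 16.
255 ≡ 15 (mod 16), hence a_255 = a_15 = 5.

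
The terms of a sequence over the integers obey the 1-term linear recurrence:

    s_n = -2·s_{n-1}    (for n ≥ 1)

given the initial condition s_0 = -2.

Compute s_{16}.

-131072

s_1 = -2·-2 = 4
s_2 = -2·4 = -8
s_3 = -2·-8 = 16
s_4 = -2·16 = -32
s_5 = -2·-32 = 64
s_6 = -2·64 = -128
s_7 = -2·-128 = 256
s_8 = -2·256 = -512
s_9 = -2·-512 = 1024
s_10 = -2·1024 = -2048
s_11 = -2·-2048 = 4096
s_12 = -2·4096 = -8192
s_13 = -2·-8192 = 16384
s_14 = -2·16384 = -32768
s_15 = -2·-32768 = 65536
s_16 = -2·65536 = -131072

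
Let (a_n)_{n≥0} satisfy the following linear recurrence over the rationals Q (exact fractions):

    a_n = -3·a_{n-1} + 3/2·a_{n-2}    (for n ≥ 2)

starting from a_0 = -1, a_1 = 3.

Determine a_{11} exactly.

2801547/4

a_2 = -3·3 + 3/2·-1 = -21/2
a_3 = -3·-21/2 + 3/2·3 = 36
a_4 = -3·36 + 3/2·-21/2 = -495/4
a_5 = -3·-495/4 + 3/2·36 = 1701/4
a_6 = -3·1701/4 + 3/2·-495/4 = -11691/8
a_7 = -3·-11691/8 + 3/2·1701/4 = 5022
a_8 = -3·5022 + 3/2·-11691/8 = -276129/16
a_9 = -3·-276129/16 + 3/2·5022 = 948915/16
a_10 = -3·948915/16 + 3/2·-276129/16 = -6521877/32
a_11 = -3·-6521877/32 + 3/2·948915/16 = 2801547/4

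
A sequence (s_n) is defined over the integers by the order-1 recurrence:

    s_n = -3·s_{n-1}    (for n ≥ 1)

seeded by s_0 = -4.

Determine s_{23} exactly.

s_1 = -3·-4 = 12
s_2 = -3·12 = -36
s_3 = -3·-36 = 108
s_4 = -3·108 = -324
s_5 = -3·-324 = 972
s_6 = -3·972 = -2916
s_7 = -3·-2916 = 8748
s_8 = -3·8748 = -26244
s_9 = -3·-26244 = 78732
s_10 = -3·78732 = -236196
s_11 = -3·-236196 = 708588
s_12 = -3·708588 = -2125764
s_13 = -3·-2125764 = 6377292
s_14 = -3·6377292 = -19131876
s_15 = -3·-19131876 = 57395628
s_16 = -3·57395628 = -172186884
s_17 = -3·-172186884 = 516560652
s_18 = -3·516560652 = -1549681956
s_19 = -3·-1549681956 = 4649045868
s_20 = -3·4649045868 = -13947137604
s_21 = -3·-13947137604 = 41841412812
s_22 = -3·41841412812 = -125524238436
s_23 = -3·-125524238436 = 376572715308

376572715308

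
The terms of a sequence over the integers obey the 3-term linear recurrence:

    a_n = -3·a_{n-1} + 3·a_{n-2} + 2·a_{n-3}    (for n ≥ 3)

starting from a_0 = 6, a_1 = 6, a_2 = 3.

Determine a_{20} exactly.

a_3 = -3·3 + 3·6 + 2·6 = 21
a_4 = -3·21 + 3·3 + 2·6 = -42
a_5 = -3·-42 + 3·21 + 2·3 = 195
a_6 = -3·195 + 3·-42 + 2·21 = -669
a_7 = -3·-669 + 3·195 + 2·-42 = 2508
a_8 = -3·2508 + 3·-669 + 2·195 = -9141
a_9 = -3·-9141 + 3·2508 + 2·-669 = 33609
a_10 = -3·33609 + 3·-9141 + 2·2508 = -123234
a_11 = -3·-123234 + 3·33609 + 2·-9141 = 452247
a_12 = -3·452247 + 3·-123234 + 2·33609 = -1659225
a_13 = -3·-1659225 + 3·452247 + 2·-123234 = 6087948
a_14 = -3·6087948 + 3·-1659225 + 2·452247 = -22337025
a_15 = -3·-22337025 + 3·6087948 + 2·-1659225 = 81956469
a_16 = -3·81956469 + 3·-22337025 + 2·6087948 = -300704586
a_17 = -3·-300704586 + 3·81956469 + 2·-22337025 = 1103309115
a_18 = -3·1103309115 + 3·-300704586 + 2·81956469 = -4048128165
a_19 = -3·-4048128165 + 3·1103309115 + 2·-300704586 = 14852902668
a_20 = -3·14852902668 + 3·-4048128165 + 2·1103309115 = -54496474269

-54496474269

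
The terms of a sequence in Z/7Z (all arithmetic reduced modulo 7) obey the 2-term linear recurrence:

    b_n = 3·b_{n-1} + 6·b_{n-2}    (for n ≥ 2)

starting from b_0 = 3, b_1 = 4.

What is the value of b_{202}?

b_2 = 3·4 + 6·3 = 2
b_3 = 3·2 + 6·4 = 2
b_4 = 3·2 + 6·2 = 4
b_5 = 3·4 + 6·2 = 3
b_6 = 3·3 + 6·4 = 5
b_7 = 3·5 + 6·3 = 5
b_8 = 3·5 + 6·5 = 3
b_9 = 3·3 + 6·5 = 4
(b_8, b_9) = (3, 4) = (b_0, b_1), so the sequence has period 8.
202 ≡ 2 (mod 8), hence b_202 = b_2 = 2.

2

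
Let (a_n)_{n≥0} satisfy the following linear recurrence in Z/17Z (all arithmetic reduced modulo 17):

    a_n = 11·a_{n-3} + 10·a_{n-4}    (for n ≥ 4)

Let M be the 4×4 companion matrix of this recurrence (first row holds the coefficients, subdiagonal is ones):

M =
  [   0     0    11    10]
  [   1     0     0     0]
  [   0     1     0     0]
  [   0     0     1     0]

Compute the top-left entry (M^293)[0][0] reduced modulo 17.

(M^293)[0][0] is the top entry after applying M 293 times to the unit state (1, 0, 0, 0). Equivalently it is h_{296} for the auxiliary sequence (h_n) obeying the same recurrence with h_3 = 1 and h_i = 0 for 0 ≤ i < 3:
h_4 = 0·1 + 0·0 + 11·0 + 10·0 = 0
h_5 = 0·0 + 0·1 + 11·0 + 10·0 = 0
h_6 = 0·0 + 0·0 + 11·1 + 10·0 = 11
h_7 = 0·11 + 0·0 + 11·0 + 10·1 = 10
h_8 = 0·10 + 0·11 + 11·0 + 10·0 = 0
h_9 = 0·0 + 0·10 + 11·11 + 10·0 = 2
Continuing the recurrence:
  h_10 = 16;  h_11 = 15;  h_12 = 5;  h_13 = 9;  h_14 = 2;  h_15 = 1
  h_16 = 13;  h_17 = 10;  h_18 = 14;  h_19 = 0;  h_20 = 2;  h_21 = 16
  h_22 = 4;  h_23 = 5;  h_24 = 9;  h_25 = 0;  h_26 = 10;  h_27 = 13
  h_28 = 5;  h_29 = 8;  h_30 = 5;  h_31 = 15;  h_32 = 2;  h_33 = 16
  h_34 = 11;  h_35 = 2;  h_36 = 9;  h_37 = 9;  h_38 = 13;  h_39 = 0
  h_40 = 2;  h_41 = 12;  h_42 = 11;  h_43 = 5;  h_44 = 16;  h_45 = 3
  h_46 = 12;  h_47 = 5;  h_48 = 6;  h_49 = 9;  h_50 = 5;  h_51 = 14
  h_52 = 6;  h_53 = 9;  h_54 = 0;  h_55 = 2;  h_56 = 6;  h_57 = 5
  h_58 = 5;  h_59 = 1;  h_60 = 13;  h_61 = 3;  h_62 = 10;  h_63 = 0
  h_64 = 10;  h_65 = 4;  h_66 = 15;  h_67 = 8;  h_68 = 8;  h_69 = 1
  h_70 = 0;  h_71 = 15;  h_72 = 6;  h_73 = 10;  h_74 = 12;  h_75 = 12
  h_76 = 0;  h_77 = 11;  h_78 = 14;  h_79 = 1;  h_80 = 2;  h_81 = 9
  h_82 = 15;  h_83 = 15;  h_84 = 0;  h_85 = 0;  h_86 = 9;  h_87 = 14
  h_88 = 0;  h_89 = 14;  h_90 = 6;  h_91 = 4;  h_92 = 1;  h_93 = 2
  h_94 = 2;  h_95 = 0;  h_96 = 15;  h_97 = 8;  h_98 = 3;  h_99 = 12
  h_100 = 0;  h_101 = 11;  h_102 = 9;  h_103 = 1;  h_104 = 2;  h_105 = 5
  h_106 = 16;  h_107 = 15;  h_108 = 7;  h_109 = 5;  h_110 = 2;  h_111 = 6
  h_112 = 6;  h_113 = 4;  h_114 = 1;  h_115 = 7;  h_116 = 2;  h_117 = 0
  h_118 = 2;  h_119 = 7;  h_120 = 3;  h_121 = 5;  h_122 = 12;  h_123 = 1
  h_124 = 0;  h_125 = 12;  h_126 = 12;  h_127 = 10;  h_128 = 13;  h_129 = 14
  h_130 = 9;  h_131 = 5;  h_132 = 12;  h_133 = 1;  h_134 = 9;  h_135 = 12
  h_136 = 12;  h_137 = 7;  h_138 = 1;  h_139 = 14;  h_140 = 10;  h_141 = 13
  h_142 = 11;  h_143 = 12;  h_144 = 5;  h_145 = 13;  h_146 = 4;  h_147 = 5
  h_148 = 6;  h_149 = 4;  h_150 = 10;  h_151 = 14;  h_152 = 2;  h_153 = 14
  h_154 = 16;  h_155 = 9;  h_156 = 4;  h_157 = 10;  h_158 = 4;  h_159 = 15
  h_160 = 14;  h_161 = 8;  h_162 = 1;  h_163 = 15;  h_164 = 7;  h_165 = 6
  h_166 = 5;  h_167 = 6;  h_168 = 0;  h_169 = 13;  h_170 = 14;  h_171 = 9
  h_172 = 7;  h_173 = 12;  h_174 = 1;  h_175 = 14;  h_176 = 15;  h_177 = 12
  h_178 = 11;  h_179 = 16;  h_180 = 10;  h_181 = 3;  h_182 = 14;  h_183 = 15
  h_184 = 14;  h_185 = 14;  h_186 = 16;  h_187 = 15;  h_188 = 5;  h_189 = 10
  h_190 = 2;  h_191 = 1;  h_192 = 7;  h_193 = 3;  h_194 = 14;  h_195 = 2
  h_196 = 1;  h_197 = 14;  h_198 = 9;  h_199 = 14;  h_200 = 11;  h_201 = 1
  h_202 = 6;  h_203 = 6;  h_204 = 2;  h_205 = 8;  h_206 = 7;  h_207 = 14
  h_208 = 6;  h_209 = 4;  h_210 = 3;  h_211 = 2;  h_212 = 2;  h_213 = 5
  h_214 = 1;  h_215 = 8;  h_216 = 7;  h_217 = 10;  h_218 = 13;  h_219 = 4
  h_220 = 10;  h_221 = 5;  h_222 = 4;  h_223 = 14;  h_224 = 2;  h_225 = 9
  h_226 = 7;  h_227 = 9;  h_228 = 0;  h_229 = 14;  h_230 = 16;  h_231 = 5
  h_232 = 1;  h_233 = 10;  h_234 = 11;  h_235 = 10;  h_236 = 1;  h_237 = 0
  h_238 = 16;  h_239 = 9;  h_240 = 10;  h_241 = 6;  h_242 = 4;  h_243 = 13
  h_244 = 13;  h_245 = 2;  h_246 = 13;  h_247 = 1;  h_248 = 16;  h_249 = 10
  h_250 = 5;  h_251 = 16;  h_252 = 15;  h_253 = 2;  h_254 = 5;  h_255 = 2
  h_256 = 2;  h_257 = 7;  h_258 = 4;  h_259 = 8;  h_260 = 12;  h_261 = 12
  h_262 = 9;  h_263 = 8;  h_264 = 14;  h_265 = 15;  h_266 = 8;  h_267 = 13
  h_268 = 16;  h_269 = 0;  h_270 = 2;  h_271 = 0;  h_272 = 7;  h_273 = 5
  h_274 = 3;  h_275 = 9;  h_276 = 6;  h_277 = 15;  h_278 = 10;  h_279 = 3
  h_280 = 4;  h_281 = 5;  h_282 = 14;  h_283 = 6;  h_284 = 10;  h_285 = 0
  h_286 = 2;  h_287 = 0;  h_288 = 15;  h_289 = 5;  h_290 = 3;  h_291 = 12
  h_292 = 1;  h_293 = 15;  h_294 = 9
h_295 = 0·9 + 0·15 + 11·1 + 10·12 = 12
h_296 = 0·12 + 0·9 + 11·15 + 10·1 = 5

5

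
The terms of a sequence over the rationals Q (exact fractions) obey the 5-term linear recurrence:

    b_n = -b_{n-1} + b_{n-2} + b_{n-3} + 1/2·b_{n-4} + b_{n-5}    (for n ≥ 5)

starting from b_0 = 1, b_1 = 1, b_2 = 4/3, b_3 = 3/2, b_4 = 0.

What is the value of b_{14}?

257/24

b_5 = -1·0 + 1·3/2 + 1·4/3 + 1/2·1 + 1·1 = 13/3
b_6 = -1·13/3 + 1·0 + 1·3/2 + 1/2·4/3 + 1·1 = -7/6
b_7 = -1·-7/6 + 1·13/3 + 1·0 + 1/2·3/2 + 1·4/3 = 91/12
b_8 = -1·91/12 + 1·-7/6 + 1·13/3 + 1/2·0 + 1·3/2 = -35/12
b_9 = -1·-35/12 + 1·91/12 + 1·-7/6 + 1/2·13/3 + 1·0 = 23/2
b_10 = -1·23/2 + 1·-35/12 + 1·91/12 + 1/2·-7/6 + 1·13/3 = -37/12
b_11 = -1·-37/12 + 1·23/2 + 1·-35/12 + 1/2·91/12 + 1·-7/6 = 343/24
b_12 = -1·343/24 + 1·-37/12 + 1·23/2 + 1/2·-35/12 + 1·91/12 = 1/4
b_13 = -1·1/4 + 1·343/24 + 1·-37/12 + 1/2·23/2 + 1·-35/12 = 331/24
b_14 = -1·331/24 + 1·1/4 + 1·343/24 + 1/2·-37/12 + 1·23/2 = 257/24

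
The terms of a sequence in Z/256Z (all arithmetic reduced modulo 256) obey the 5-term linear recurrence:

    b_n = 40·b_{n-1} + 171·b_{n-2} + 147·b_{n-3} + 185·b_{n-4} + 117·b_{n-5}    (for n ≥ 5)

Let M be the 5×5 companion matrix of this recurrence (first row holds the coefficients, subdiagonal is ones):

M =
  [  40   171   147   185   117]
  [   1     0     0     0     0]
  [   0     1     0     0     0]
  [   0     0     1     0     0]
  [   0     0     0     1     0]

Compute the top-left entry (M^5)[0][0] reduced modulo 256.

(M^5)[0][0] is the top entry after applying M 5 times to the unit state (1, 0, 0, 0, 0). Equivalently it is h_{9} for the auxiliary sequence (h_n) obeying the same recurrence with h_4 = 1 and h_i = 0 for 0 ≤ i < 4:
h_5 = 40·1 + 171·0 + 147·0 + 185·0 + 117·0 = 40
h_6 = 40·40 + 171·1 + 147·0 + 185·0 + 117·0 = 235
h_7 = 40·235 + 171·40 + 147·1 + 185·0 + 117·0 = 3
h_8 = 40·3 + 171·235 + 147·40 + 185·1 + 117·0 = 34
h_9 = 40·34 + 171·3 + 147·235 + 185·40 + 117·1 = 159

159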